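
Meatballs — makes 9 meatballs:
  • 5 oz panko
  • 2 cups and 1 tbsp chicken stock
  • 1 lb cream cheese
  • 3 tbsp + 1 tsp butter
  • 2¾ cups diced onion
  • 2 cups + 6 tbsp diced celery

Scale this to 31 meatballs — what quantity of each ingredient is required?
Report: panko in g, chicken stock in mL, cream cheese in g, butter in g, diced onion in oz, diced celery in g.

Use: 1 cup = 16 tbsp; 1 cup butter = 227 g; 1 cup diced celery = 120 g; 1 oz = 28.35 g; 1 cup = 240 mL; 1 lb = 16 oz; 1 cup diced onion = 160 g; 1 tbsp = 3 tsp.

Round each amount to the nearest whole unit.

Scaling factor: 31/9.
panko: 5 oz × 31/9 × 28.35 g/oz ≈ 488 g
chicken stock: (2 cup + 1 tbsp = 2.0625 cup) × 31/9 × 240 mL/cup = 1705 mL
cream cheese: 1 lb × 31/9 × 16 oz/lb × 28.35 g/oz ≈ 1562 g
butter: (3 tbsp + 1 tsp = 10/3 tbsp) × 31/9 ÷ 16 tbsp/cup × 227 g/cup ≈ 163 g
diced onion: 2.75 cup × 31/9 × 160 g/cup ÷ 28.35 g/oz ≈ 53 oz
diced celery: (2 cup + 6 tbsp = 2.375 cup) × 31/9 × 120 g/cup ≈ 982 g

panko: 488 g; chicken stock: 1705 mL; cream cheese: 1562 g; butter: 163 g; diced onion: 53 oz; diced celery: 982 g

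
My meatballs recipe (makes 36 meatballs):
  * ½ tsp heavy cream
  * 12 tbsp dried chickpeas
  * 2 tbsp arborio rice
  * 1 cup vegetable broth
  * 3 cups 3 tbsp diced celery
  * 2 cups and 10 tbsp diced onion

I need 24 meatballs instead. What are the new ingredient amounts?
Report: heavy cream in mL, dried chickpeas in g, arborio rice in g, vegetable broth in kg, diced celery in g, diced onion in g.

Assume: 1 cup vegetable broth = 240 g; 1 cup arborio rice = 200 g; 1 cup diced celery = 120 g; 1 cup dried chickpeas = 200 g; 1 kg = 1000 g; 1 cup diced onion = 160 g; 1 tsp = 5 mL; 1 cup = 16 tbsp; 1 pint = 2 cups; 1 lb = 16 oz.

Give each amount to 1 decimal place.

Scaling factor: 24/36 = 2/3.
heavy cream: 0.5 tsp × 2/3 × 5 mL/tsp ≈ 1.7 mL
dried chickpeas: 12 tbsp × 2/3 ÷ 16 tbsp/cup × 200 g/cup = 100.0 g
arborio rice: 2 tbsp × 2/3 ÷ 16 tbsp/cup × 200 g/cup ≈ 16.7 g
vegetable broth: 1 cup × 2/3 × 240 g/cup ÷ 1000 g/kg ≈ 0.2 kg
diced celery: (3 cup + 3 tbsp = 3.1875 cup) × 2/3 × 120 g/cup = 255.0 g
diced onion: (2 cup + 10 tbsp = 2.625 cup) × 2/3 × 160 g/cup = 280.0 g

heavy cream: 1.7 mL; dried chickpeas: 100.0 g; arborio rice: 16.7 g; vegetable broth: 0.2 kg; diced celery: 255.0 g; diced onion: 280.0 g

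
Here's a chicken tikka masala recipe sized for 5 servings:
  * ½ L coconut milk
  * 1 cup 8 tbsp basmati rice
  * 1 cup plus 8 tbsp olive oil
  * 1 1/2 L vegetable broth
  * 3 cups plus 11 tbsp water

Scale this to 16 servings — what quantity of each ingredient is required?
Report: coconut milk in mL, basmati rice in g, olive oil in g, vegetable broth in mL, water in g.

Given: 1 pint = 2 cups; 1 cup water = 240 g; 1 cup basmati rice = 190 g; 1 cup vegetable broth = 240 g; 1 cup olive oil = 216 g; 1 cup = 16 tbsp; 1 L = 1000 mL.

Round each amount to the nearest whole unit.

Scaling factor: 16/5 = 3.2.
coconut milk: 0.5 L × 16/5 × 1000 mL/L = 1600 mL
basmati rice: (1 cup + 8 tbsp = 1.5 cup) × 16/5 × 190 g/cup = 912 g
olive oil: (1 cup + 8 tbsp = 1.5 cup) × 16/5 × 216 g/cup ≈ 1037 g
vegetable broth: 1.5 L × 16/5 × 1000 mL/L = 4800 mL
water: (3 cup + 11 tbsp = 3.6875 cup) × 16/5 × 240 g/cup = 2832 g

coconut milk: 1600 mL; basmati rice: 912 g; olive oil: 1037 g; vegetable broth: 4800 mL; water: 2832 g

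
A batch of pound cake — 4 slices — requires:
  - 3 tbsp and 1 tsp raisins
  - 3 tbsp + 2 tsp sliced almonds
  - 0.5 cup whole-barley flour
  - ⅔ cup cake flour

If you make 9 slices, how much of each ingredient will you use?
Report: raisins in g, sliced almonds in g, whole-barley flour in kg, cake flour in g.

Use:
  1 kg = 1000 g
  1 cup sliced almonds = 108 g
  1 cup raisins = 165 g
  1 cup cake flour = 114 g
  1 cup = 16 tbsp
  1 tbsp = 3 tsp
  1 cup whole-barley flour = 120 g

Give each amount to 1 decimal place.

raisins: 77.3 g; sliced almonds: 55.7 g; whole-barley flour: 0.1 kg; cake flour: 171.0 g

Scaling factor: 9/4 = 2.25.
raisins: (3 tbsp + 1 tsp = 10/3 tbsp) × 9/4 ÷ 16 tbsp/cup × 165 g/cup ≈ 77.3 g
sliced almonds: (3 tbsp + 2 tsp = 11/3 tbsp) × 9/4 ÷ 16 tbsp/cup × 108 g/cup ≈ 55.7 g
whole-barley flour: 0.5 cup × 9/4 × 120 g/cup ÷ 1000 g/kg ≈ 0.1 kg
cake flour: 2/3 cup × 9/4 × 114 g/cup = 171.0 g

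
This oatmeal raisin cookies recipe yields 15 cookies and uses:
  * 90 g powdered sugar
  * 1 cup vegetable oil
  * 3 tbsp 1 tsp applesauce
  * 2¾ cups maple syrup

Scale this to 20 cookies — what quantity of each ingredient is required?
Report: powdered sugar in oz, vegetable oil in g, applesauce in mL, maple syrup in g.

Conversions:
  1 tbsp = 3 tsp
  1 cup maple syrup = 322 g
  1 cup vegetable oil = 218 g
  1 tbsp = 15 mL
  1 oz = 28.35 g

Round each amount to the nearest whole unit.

Scaling factor: 20/15 = 4/3.
powdered sugar: 90 g × 4/3 ÷ 28.35 g/oz ≈ 4 oz
vegetable oil: 1 cup × 4/3 × 218 g/cup ≈ 291 g
applesauce: (3 tbsp + 1 tsp = 10/3 tbsp) × 4/3 × 15 mL/tbsp ≈ 67 mL
maple syrup: 2.75 cup × 4/3 × 322 g/cup ≈ 1181 g

powdered sugar: 4 oz; vegetable oil: 291 g; applesauce: 67 mL; maple syrup: 1181 g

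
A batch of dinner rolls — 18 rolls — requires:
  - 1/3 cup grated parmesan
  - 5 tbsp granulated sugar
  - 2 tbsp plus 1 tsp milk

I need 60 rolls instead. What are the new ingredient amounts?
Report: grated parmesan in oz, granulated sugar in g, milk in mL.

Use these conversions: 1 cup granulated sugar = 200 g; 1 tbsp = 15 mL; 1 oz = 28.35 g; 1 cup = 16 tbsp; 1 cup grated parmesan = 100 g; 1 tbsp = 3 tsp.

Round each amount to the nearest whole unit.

Scaling factor: 60/18 = 10/3.
grated parmesan: 1/3 cup × 10/3 × 100 g/cup ÷ 28.35 g/oz ≈ 4 oz
granulated sugar: 5 tbsp × 10/3 ÷ 16 tbsp/cup × 200 g/cup ≈ 208 g
milk: (2 tbsp + 1 tsp = 7/3 tbsp) × 10/3 × 15 mL/tbsp ≈ 117 mL

grated parmesan: 4 oz; granulated sugar: 208 g; milk: 117 mL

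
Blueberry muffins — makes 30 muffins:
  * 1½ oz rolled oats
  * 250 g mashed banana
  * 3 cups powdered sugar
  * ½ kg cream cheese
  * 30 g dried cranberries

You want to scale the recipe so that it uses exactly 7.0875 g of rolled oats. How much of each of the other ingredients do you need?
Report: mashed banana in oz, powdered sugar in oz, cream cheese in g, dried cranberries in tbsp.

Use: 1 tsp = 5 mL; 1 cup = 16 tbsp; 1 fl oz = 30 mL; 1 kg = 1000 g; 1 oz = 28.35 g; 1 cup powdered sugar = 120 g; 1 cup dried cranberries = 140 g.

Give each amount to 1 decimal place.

The original recipe has 42.525 g of rolled oats, so the scaling factor is 7.0875 ÷ 42.525 = 1/6.
mashed banana: 250 g × 1/6 ÷ 28.35 g/oz ≈ 1.5 oz
powdered sugar: 3 cup × 1/6 × 120 g/cup ÷ 28.35 g/oz ≈ 2.1 oz
cream cheese: 0.5 kg × 1/6 × 1000 g/kg ≈ 83.3 g
dried cranberries: 30 g × 1/6 ÷ 140 g/cup × 16 tbsp/cup ≈ 0.6 tbsp

mashed banana: 1.5 oz; powdered sugar: 2.1 oz; cream cheese: 83.3 g; dried cranberries: 0.6 tbsp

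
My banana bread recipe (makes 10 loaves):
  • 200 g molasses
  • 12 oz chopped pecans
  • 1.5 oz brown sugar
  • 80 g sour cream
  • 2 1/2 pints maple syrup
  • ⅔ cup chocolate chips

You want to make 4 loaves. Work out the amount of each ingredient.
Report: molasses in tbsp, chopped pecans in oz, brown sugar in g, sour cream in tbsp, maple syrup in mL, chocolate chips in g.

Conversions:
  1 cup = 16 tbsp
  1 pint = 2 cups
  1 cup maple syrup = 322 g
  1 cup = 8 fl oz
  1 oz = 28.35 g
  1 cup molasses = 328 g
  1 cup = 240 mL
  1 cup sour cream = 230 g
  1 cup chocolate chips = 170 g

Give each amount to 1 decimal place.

Scaling factor: 4/10 = 2/5 = 0.4.
molasses: 200 g × 2/5 ÷ 328 g/cup × 16 tbsp/cup ≈ 3.9 tbsp
chopped pecans: 12 oz × 2/5 = 4.8 oz
brown sugar: 1.5 oz × 2/5 × 28.35 g/oz ≈ 17.0 g
sour cream: 80 g × 2/5 ÷ 230 g/cup × 16 tbsp/cup ≈ 2.2 tbsp
maple syrup: 2.5 pint × 2/5 × 2 cup/pint × 240 mL/cup = 480.0 mL
chocolate chips: 2/3 cup × 2/5 × 170 g/cup ≈ 45.3 g

molasses: 3.9 tbsp; chopped pecans: 4.8 oz; brown sugar: 17.0 g; sour cream: 2.2 tbsp; maple syrup: 480.0 mL; chocolate chips: 45.3 g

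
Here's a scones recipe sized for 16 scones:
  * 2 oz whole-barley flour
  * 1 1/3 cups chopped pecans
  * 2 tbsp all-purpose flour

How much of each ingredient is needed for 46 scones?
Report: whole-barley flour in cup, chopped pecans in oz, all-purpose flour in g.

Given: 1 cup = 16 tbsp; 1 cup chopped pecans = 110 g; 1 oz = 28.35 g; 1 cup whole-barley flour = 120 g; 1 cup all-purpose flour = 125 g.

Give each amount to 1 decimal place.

whole-barley flour: 1.4 cup; chopped pecans: 14.9 oz; all-purpose flour: 44.9 g

Scaling factor: 46/16 = 23/8 = 2.875.
whole-barley flour: 2 oz × 23/8 × 28.35 g/oz ÷ 120 g/cup ≈ 1.4 cup
chopped pecans: 4/3 cup × 23/8 × 110 g/cup ÷ 28.35 g/oz ≈ 14.9 oz
all-purpose flour: 2 tbsp × 23/8 ÷ 16 tbsp/cup × 125 g/cup ≈ 44.9 g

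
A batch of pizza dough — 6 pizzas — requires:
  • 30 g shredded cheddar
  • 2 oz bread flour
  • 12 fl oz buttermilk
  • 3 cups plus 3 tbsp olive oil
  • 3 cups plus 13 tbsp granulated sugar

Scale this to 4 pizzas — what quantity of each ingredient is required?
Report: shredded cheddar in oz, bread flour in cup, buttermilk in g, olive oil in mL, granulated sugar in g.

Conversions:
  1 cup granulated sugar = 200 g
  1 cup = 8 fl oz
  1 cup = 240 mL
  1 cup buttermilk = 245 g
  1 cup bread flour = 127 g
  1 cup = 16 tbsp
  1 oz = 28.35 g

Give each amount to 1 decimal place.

shredded cheddar: 0.7 oz; bread flour: 0.3 cup; buttermilk: 245.0 g; olive oil: 510.0 mL; granulated sugar: 508.3 g

Scaling factor: 4/6 = 2/3.
shredded cheddar: 30 g × 2/3 ÷ 28.35 g/oz ≈ 0.7 oz
bread flour: 2 oz × 2/3 × 28.35 g/oz ÷ 127 g/cup ≈ 0.3 cup
buttermilk: 12 fl oz × 2/3 ÷ 8 fl oz/cup × 245 g/cup = 245.0 g
olive oil: (3 cup + 3 tbsp = 3.1875 cup) × 2/3 × 240 mL/cup = 510.0 mL
granulated sugar: (3 cup + 13 tbsp = 3.8125 cup) × 2/3 × 200 g/cup ≈ 508.3 g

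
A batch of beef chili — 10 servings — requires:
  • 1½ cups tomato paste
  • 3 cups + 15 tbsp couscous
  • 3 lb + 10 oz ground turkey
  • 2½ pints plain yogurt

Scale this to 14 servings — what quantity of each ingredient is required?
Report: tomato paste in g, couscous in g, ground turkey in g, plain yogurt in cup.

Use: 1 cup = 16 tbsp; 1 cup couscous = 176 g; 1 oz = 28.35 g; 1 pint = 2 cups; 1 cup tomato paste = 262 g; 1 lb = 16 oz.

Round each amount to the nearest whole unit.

tomato paste: 550 g; couscous: 970 g; ground turkey: 2302 g; plain yogurt: 7 cup

Scaling factor: 14/10 = 7/5 = 1.4.
tomato paste: 1.5 cup × 7/5 × 262 g/cup ≈ 550 g
couscous: (3 cup + 15 tbsp = 3.9375 cup) × 7/5 × 176 g/cup ≈ 970 g
ground turkey: (3 lb + 10 oz = 3.625 lb) × 7/5 × 16 oz/lb × 28.35 g/oz ≈ 2302 g
plain yogurt: 2.5 pint × 7/5 × 2 cup/pint = 7 cup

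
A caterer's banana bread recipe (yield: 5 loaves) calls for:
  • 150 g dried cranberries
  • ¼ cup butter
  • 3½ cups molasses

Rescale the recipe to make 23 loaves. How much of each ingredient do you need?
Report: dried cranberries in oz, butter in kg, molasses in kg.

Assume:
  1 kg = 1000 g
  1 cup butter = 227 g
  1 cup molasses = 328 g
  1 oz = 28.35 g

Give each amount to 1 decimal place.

Scaling factor: 23/5 = 4.6.
dried cranberries: 150 g × 23/5 ÷ 28.35 g/oz ≈ 24.3 oz
butter: 0.25 cup × 23/5 × 227 g/cup ÷ 1000 g/kg ≈ 0.3 kg
molasses: 3.5 cup × 23/5 × 328 g/cup ÷ 1000 g/kg ≈ 5.3 kg

dried cranberries: 24.3 oz; butter: 0.3 kg; molasses: 5.3 kg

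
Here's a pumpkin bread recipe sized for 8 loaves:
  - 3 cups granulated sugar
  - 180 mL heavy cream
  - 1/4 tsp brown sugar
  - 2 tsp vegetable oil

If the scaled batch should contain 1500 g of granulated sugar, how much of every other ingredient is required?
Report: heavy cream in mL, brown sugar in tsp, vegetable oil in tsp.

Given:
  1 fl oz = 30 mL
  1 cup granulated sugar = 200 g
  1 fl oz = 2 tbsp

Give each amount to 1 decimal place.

The original recipe has 600 g of granulated sugar, so the scaling factor is 1500 ÷ 600 = 5/2 = 2.5.
heavy cream: 180 mL × 5/2 = 450.0 mL
brown sugar: 0.25 tsp × 5/2 ≈ 0.6 tsp
vegetable oil: 2 tsp × 5/2 = 5.0 tsp

heavy cream: 450.0 mL; brown sugar: 0.6 tsp; vegetable oil: 5.0 tsp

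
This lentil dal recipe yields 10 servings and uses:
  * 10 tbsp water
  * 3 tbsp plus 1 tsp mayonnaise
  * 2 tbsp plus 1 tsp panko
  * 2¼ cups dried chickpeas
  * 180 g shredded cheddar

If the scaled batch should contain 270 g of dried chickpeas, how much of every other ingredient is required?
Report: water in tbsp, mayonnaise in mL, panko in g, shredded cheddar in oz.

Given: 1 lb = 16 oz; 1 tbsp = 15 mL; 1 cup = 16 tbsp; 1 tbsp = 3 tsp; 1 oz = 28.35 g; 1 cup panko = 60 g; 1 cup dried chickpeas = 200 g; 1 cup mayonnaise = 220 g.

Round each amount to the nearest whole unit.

water: 6 tbsp; mayonnaise: 30 mL; panko: 5 g; shredded cheddar: 4 oz

The original recipe has 450 g of dried chickpeas, so the scaling factor is 270 ÷ 450 = 3/5 = 0.6.
water: 10 tbsp × 3/5 = 6 tbsp
mayonnaise: (3 tbsp + 1 tsp = 10/3 tbsp) × 3/5 × 15 mL/tbsp = 30 mL
panko: (2 tbsp + 1 tsp = 7/3 tbsp) × 3/5 ÷ 16 tbsp/cup × 60 g/cup ≈ 5 g
shredded cheddar: 180 g × 3/5 ÷ 28.35 g/oz ≈ 4 oz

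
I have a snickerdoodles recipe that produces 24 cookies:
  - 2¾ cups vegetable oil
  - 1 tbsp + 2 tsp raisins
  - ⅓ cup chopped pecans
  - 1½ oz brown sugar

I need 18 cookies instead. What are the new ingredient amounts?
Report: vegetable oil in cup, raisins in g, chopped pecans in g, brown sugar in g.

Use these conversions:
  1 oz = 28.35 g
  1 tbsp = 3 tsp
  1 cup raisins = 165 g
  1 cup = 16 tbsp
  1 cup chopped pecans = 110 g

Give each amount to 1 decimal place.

Scaling factor: 18/24 = 3/4 = 0.75.
vegetable oil: 2.75 cup × 3/4 ≈ 2.1 cup
raisins: (1 tbsp + 2 tsp = 5/3 tbsp) × 3/4 ÷ 16 tbsp/cup × 165 g/cup ≈ 12.9 g
chopped pecans: 1/3 cup × 3/4 × 110 g/cup = 27.5 g
brown sugar: 1.5 oz × 3/4 × 28.35 g/oz ≈ 31.9 g

vegetable oil: 2.1 cup; raisins: 12.9 g; chopped pecans: 27.5 g; brown sugar: 31.9 g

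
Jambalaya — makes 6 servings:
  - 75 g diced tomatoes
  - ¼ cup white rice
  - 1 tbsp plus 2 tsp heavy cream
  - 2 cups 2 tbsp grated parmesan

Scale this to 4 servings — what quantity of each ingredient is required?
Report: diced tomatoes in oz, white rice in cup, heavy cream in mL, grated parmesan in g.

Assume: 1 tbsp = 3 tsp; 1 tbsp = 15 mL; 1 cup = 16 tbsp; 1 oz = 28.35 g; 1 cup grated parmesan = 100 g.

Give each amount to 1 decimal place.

Scaling factor: 4/6 = 2/3.
diced tomatoes: 75 g × 2/3 ÷ 28.35 g/oz ≈ 1.8 oz
white rice: 0.25 cup × 2/3 ≈ 0.2 cup
heavy cream: (1 tbsp + 2 tsp = 5/3 tbsp) × 2/3 × 15 mL/tbsp ≈ 16.7 mL
grated parmesan: (2 cup + 2 tbsp = 2.125 cup) × 2/3 × 100 g/cup ≈ 141.7 g

diced tomatoes: 1.8 oz; white rice: 0.2 cup; heavy cream: 16.7 mL; grated parmesan: 141.7 g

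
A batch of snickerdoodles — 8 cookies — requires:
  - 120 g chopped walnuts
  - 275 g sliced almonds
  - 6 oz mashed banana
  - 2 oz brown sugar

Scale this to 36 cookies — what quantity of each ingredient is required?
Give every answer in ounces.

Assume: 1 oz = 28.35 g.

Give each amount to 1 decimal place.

Scaling factor: 36/8 = 9/2 = 4.5.
chopped walnuts: 120 g × 9/2 ÷ 28.35 g/oz ≈ 19.0 oz
sliced almonds: 275 g × 9/2 ÷ 28.35 g/oz ≈ 43.7 oz
mashed banana: 6 oz × 9/2 = 27.0 oz
brown sugar: 2 oz × 9/2 = 9.0 oz

chopped walnuts: 19.0 oz; sliced almonds: 43.7 oz; mashed banana: 27.0 oz; brown sugar: 9.0 oz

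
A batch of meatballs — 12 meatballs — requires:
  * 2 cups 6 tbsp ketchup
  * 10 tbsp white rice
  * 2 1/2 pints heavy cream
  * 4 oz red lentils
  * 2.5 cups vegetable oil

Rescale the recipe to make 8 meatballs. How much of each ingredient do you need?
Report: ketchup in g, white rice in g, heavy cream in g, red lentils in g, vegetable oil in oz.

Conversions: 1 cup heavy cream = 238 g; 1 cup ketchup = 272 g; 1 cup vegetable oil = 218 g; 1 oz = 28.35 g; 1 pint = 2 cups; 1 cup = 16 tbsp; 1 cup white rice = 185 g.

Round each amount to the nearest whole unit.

Scaling factor: 8/12 = 2/3.
ketchup: (2 cup + 6 tbsp = 2.375 cup) × 2/3 × 272 g/cup ≈ 431 g
white rice: 10 tbsp × 2/3 ÷ 16 tbsp/cup × 185 g/cup ≈ 77 g
heavy cream: 2.5 pint × 2/3 × 2 cup/pint × 238 g/cup ≈ 793 g
red lentils: 4 oz × 2/3 × 28.35 g/oz ≈ 76 g
vegetable oil: 2.5 cup × 2/3 × 218 g/cup ÷ 28.35 g/oz ≈ 13 oz

ketchup: 431 g; white rice: 77 g; heavy cream: 793 g; red lentils: 76 g; vegetable oil: 13 oz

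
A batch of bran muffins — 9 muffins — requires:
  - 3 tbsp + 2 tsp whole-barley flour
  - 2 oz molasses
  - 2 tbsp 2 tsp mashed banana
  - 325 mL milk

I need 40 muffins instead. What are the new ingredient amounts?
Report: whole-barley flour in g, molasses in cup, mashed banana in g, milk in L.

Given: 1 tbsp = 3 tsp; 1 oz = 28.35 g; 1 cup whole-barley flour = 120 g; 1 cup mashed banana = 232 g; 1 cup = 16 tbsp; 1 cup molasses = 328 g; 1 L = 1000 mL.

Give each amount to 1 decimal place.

whole-barley flour: 122.2 g; molasses: 0.8 cup; mashed banana: 171.9 g; milk: 1.4 L

Scaling factor: 40/9.
whole-barley flour: (3 tbsp + 2 tsp = 11/3 tbsp) × 40/9 ÷ 16 tbsp/cup × 120 g/cup ≈ 122.2 g
molasses: 2 oz × 40/9 × 28.35 g/oz ÷ 328 g/cup ≈ 0.8 cup
mashed banana: (2 tbsp + 2 tsp = 8/3 tbsp) × 40/9 ÷ 16 tbsp/cup × 232 g/cup ≈ 171.9 g
milk: 325 mL × 40/9 ÷ 1000 mL/L ≈ 1.4 L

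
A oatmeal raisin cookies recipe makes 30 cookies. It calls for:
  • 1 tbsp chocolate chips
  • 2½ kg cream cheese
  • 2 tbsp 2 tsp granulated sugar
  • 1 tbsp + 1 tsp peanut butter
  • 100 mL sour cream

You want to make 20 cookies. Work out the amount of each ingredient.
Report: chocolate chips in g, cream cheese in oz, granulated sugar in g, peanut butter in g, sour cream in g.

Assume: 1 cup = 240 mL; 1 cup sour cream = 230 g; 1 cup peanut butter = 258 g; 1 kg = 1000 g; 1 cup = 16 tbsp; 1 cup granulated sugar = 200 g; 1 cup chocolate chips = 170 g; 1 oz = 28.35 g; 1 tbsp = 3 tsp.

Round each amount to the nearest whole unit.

Scaling factor: 20/30 = 2/3.
chocolate chips: 1 tbsp × 2/3 ÷ 16 tbsp/cup × 170 g/cup ≈ 7 g
cream cheese: 2.5 kg × 2/3 × 1000 g/kg ÷ 28.35 g/oz ≈ 59 oz
granulated sugar: (2 tbsp + 2 tsp = 8/3 tbsp) × 2/3 ÷ 16 tbsp/cup × 200 g/cup ≈ 22 g
peanut butter: (1 tbsp + 1 tsp = 4/3 tbsp) × 2/3 ÷ 16 tbsp/cup × 258 g/cup ≈ 14 g
sour cream: 100 mL × 2/3 ÷ 240 mL/cup × 230 g/cup ≈ 64 g

chocolate chips: 7 g; cream cheese: 59 oz; granulated sugar: 22 g; peanut butter: 14 g; sour cream: 64 g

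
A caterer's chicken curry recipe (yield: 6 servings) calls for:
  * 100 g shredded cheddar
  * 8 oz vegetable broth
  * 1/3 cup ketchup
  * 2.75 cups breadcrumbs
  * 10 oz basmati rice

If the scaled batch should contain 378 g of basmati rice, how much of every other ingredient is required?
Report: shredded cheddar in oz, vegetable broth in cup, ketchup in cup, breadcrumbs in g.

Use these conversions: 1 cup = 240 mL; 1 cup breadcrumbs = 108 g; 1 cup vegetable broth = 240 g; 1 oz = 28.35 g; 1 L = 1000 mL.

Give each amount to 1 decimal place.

The original recipe has 283.5 g of basmati rice, so the scaling factor is 378 ÷ 283.5 = 4/3.
shredded cheddar: 100 g × 4/3 ÷ 28.35 g/oz ≈ 4.7 oz
vegetable broth: 8 oz × 4/3 × 28.35 g/oz ÷ 240 g/cup ≈ 1.3 cup
ketchup: 1/3 cup × 4/3 ≈ 0.4 cup
breadcrumbs: 2.75 cup × 4/3 × 108 g/cup = 396.0 g

shredded cheddar: 4.7 oz; vegetable broth: 1.3 cup; ketchup: 0.4 cup; breadcrumbs: 396.0 g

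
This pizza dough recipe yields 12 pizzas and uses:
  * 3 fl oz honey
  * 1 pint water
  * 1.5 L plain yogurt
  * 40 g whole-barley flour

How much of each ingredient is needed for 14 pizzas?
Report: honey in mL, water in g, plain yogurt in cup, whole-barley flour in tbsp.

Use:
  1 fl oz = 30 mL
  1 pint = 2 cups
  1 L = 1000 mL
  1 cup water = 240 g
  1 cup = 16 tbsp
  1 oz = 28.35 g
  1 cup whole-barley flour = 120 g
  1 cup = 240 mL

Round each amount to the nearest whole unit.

honey: 105 mL; water: 560 g; plain yogurt: 7 cup; whole-barley flour: 6 tbsp

Scaling factor: 14/12 = 7/6.
honey: 3 fl oz × 7/6 × 30 mL/fl oz = 105 mL
water: 1 pint × 7/6 × 2 cup/pint × 240 g/cup = 560 g
plain yogurt: 1.5 L × 7/6 × 1000 mL/L ÷ 240 mL/cup ≈ 7 cup
whole-barley flour: 40 g × 7/6 ÷ 120 g/cup × 16 tbsp/cup ≈ 6 tbsp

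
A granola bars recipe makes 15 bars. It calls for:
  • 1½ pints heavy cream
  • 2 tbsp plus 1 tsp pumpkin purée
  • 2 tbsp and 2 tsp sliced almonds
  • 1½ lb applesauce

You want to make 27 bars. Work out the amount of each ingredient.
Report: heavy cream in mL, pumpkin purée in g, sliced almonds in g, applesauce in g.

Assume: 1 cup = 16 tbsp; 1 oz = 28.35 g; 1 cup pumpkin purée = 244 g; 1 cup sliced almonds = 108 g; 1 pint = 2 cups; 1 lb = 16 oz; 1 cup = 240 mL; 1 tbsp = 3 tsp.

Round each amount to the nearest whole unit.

Scaling factor: 27/15 = 9/5 = 1.8.
heavy cream: 1.5 pint × 9/5 × 2 cup/pint × 240 mL/cup = 1296 mL
pumpkin purée: (2 tbsp + 1 tsp = 7/3 tbsp) × 9/5 ÷ 16 tbsp/cup × 244 g/cup ≈ 64 g
sliced almonds: (2 tbsp + 2 tsp = 8/3 tbsp) × 9/5 ÷ 16 tbsp/cup × 108 g/cup ≈ 32 g
applesauce: 1.5 lb × 9/5 × 16 oz/lb × 28.35 g/oz ≈ 1225 g

heavy cream: 1296 mL; pumpkin purée: 64 g; sliced almonds: 32 g; applesauce: 1225 g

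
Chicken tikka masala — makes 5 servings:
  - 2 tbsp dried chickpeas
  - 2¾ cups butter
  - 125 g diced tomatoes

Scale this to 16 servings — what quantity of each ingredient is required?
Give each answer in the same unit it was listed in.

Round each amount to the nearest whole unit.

Scaling factor: 16/5 = 3.2.
dried chickpeas: 2 tbsp × 16/5 ≈ 6 tbsp
butter: 2.75 cup × 16/5 ≈ 9 cup
diced tomatoes: 125 g × 16/5 = 400 g

dried chickpeas: 6 tbsp; butter: 9 cup; diced tomatoes: 400 g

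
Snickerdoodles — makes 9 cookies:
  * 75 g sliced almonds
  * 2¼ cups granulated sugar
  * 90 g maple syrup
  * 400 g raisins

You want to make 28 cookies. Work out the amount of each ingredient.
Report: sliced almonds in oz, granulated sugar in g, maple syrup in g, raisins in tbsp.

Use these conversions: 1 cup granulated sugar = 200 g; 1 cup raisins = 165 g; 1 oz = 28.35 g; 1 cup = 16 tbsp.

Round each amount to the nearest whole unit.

Scaling factor: 28/9.
sliced almonds: 75 g × 28/9 ÷ 28.35 g/oz ≈ 8 oz
granulated sugar: 2.25 cup × 28/9 × 200 g/cup = 1400 g
maple syrup: 90 g × 28/9 = 280 g
raisins: 400 g × 28/9 ÷ 165 g/cup × 16 tbsp/cup ≈ 121 tbsp

sliced almonds: 8 oz; granulated sugar: 1400 g; maple syrup: 280 g; raisins: 121 tbsp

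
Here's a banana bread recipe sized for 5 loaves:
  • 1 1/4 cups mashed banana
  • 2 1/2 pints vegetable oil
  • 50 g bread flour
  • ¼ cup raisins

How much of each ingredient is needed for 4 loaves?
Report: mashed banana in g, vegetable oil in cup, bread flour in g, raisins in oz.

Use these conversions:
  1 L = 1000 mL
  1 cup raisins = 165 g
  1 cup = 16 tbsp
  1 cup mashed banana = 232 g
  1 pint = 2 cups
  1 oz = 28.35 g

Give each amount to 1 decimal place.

Scaling factor: 4/5 = 0.8.
mashed banana: 1.25 cup × 4/5 × 232 g/cup = 232.0 g
vegetable oil: 2.5 pint × 4/5 × 2 cup/pint = 4.0 cup
bread flour: 50 g × 4/5 = 40.0 g
raisins: 0.25 cup × 4/5 × 165 g/cup ÷ 28.35 g/oz ≈ 1.2 oz

mashed banana: 232.0 g; vegetable oil: 4.0 cup; bread flour: 40.0 g; raisins: 1.2 oz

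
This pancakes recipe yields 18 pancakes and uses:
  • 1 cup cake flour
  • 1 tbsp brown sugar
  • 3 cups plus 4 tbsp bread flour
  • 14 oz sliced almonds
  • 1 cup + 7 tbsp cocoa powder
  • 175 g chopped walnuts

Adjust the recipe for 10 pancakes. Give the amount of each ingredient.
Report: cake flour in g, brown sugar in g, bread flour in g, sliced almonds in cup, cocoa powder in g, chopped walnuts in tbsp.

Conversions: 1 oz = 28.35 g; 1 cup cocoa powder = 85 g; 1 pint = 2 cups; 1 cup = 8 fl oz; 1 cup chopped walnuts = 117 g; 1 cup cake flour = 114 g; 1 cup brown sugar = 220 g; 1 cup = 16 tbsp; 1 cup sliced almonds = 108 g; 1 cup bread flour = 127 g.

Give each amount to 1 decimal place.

Scaling factor: 10/18 = 5/9.
cake flour: 1 cup × 5/9 × 114 g/cup ≈ 63.3 g
brown sugar: 1 tbsp × 5/9 ÷ 16 tbsp/cup × 220 g/cup ≈ 7.6 g
bread flour: (3 cup + 4 tbsp = 3.25 cup) × 5/9 × 127 g/cup ≈ 229.3 g
sliced almonds: 14 oz × 5/9 × 28.35 g/oz ÷ 108 g/cup ≈ 2.0 cup
cocoa powder: (1 cup + 7 tbsp = 1.4375 cup) × 5/9 × 85 g/cup ≈ 67.9 g
chopped walnuts: 175 g × 5/9 ÷ 117 g/cup × 16 tbsp/cup ≈ 13.3 tbsp

cake flour: 63.3 g; brown sugar: 7.6 g; bread flour: 229.3 g; sliced almonds: 2.0 cup; cocoa powder: 67.9 g; chopped walnuts: 13.3 tbsp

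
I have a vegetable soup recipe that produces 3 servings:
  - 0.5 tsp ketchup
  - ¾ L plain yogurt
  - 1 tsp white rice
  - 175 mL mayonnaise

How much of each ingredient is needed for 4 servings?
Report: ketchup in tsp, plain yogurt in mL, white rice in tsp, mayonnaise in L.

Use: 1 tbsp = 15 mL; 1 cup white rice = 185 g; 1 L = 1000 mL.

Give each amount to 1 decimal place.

Scaling factor: 4/3.
ketchup: 0.5 tsp × 4/3 ≈ 0.7 tsp
plain yogurt: 0.75 L × 4/3 × 1000 mL/L = 1000.0 mL
white rice: 1 tsp × 4/3 ≈ 1.3 tsp
mayonnaise: 175 mL × 4/3 ÷ 1000 mL/L ≈ 0.2 L

ketchup: 0.7 tsp; plain yogurt: 1000.0 mL; white rice: 1.3 tsp; mayonnaise: 0.2 L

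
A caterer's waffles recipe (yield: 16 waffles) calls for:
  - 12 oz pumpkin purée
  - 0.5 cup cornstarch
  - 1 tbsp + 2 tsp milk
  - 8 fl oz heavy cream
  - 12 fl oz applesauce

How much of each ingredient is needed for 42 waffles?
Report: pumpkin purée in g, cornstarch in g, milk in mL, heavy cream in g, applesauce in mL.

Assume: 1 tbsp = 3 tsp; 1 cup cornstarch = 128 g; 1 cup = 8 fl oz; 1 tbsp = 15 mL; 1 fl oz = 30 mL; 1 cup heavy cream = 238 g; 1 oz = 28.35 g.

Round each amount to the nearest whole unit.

Scaling factor: 42/16 = 21/8 = 2.625.
pumpkin purée: 12 oz × 21/8 × 28.35 g/oz ≈ 893 g
cornstarch: 0.5 cup × 21/8 × 128 g/cup = 168 g
milk: (1 tbsp + 2 tsp = 5/3 tbsp) × 21/8 × 15 mL/tbsp ≈ 66 mL
heavy cream: 8 fl oz × 21/8 ÷ 8 fl oz/cup × 238 g/cup ≈ 625 g
applesauce: 12 fl oz × 21/8 × 30 mL/fl oz = 945 mL

pumpkin purée: 893 g; cornstarch: 168 g; milk: 66 mL; heavy cream: 625 g; applesauce: 945 mL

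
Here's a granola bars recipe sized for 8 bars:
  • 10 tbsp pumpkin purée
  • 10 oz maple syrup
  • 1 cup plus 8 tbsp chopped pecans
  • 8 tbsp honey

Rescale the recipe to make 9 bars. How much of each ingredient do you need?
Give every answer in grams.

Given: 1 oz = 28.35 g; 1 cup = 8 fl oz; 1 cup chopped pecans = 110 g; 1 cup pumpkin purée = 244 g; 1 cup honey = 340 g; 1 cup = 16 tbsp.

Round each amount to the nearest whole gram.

pumpkin purée: 172 g; maple syrup: 319 g; chopped pecans: 186 g; honey: 191 g

Scaling factor: 9/8 = 1.125.
pumpkin purée: 10 tbsp × 9/8 ÷ 16 tbsp/cup × 244 g/cup ≈ 172 g
maple syrup: 10 oz × 9/8 × 28.35 g/oz ≈ 319 g
chopped pecans: (1 cup + 8 tbsp = 1.5 cup) × 9/8 × 110 g/cup ≈ 186 g
honey: 8 tbsp × 9/8 ÷ 16 tbsp/cup × 340 g/cup ≈ 191 g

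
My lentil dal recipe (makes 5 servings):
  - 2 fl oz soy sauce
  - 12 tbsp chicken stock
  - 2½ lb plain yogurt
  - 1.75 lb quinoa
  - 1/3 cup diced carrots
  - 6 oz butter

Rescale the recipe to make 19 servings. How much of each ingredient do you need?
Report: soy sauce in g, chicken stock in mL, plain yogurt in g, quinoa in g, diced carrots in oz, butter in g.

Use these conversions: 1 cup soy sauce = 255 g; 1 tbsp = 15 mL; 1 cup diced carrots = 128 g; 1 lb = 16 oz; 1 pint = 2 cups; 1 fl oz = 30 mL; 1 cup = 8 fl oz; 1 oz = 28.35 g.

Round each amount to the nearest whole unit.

soy sauce: 242 g; chicken stock: 684 mL; plain yogurt: 4309 g; quinoa: 3016 g; diced carrots: 6 oz; butter: 646 g

Scaling factor: 19/5 = 3.8.
soy sauce: 2 fl oz × 19/5 ÷ 8 fl oz/cup × 255 g/cup ≈ 242 g
chicken stock: 12 tbsp × 19/5 × 15 mL/tbsp = 684 mL
plain yogurt: 2.5 lb × 19/5 × 16 oz/lb × 28.35 g/oz ≈ 4309 g
quinoa: 1.75 lb × 19/5 × 16 oz/lb × 28.35 g/oz ≈ 3016 g
diced carrots: 1/3 cup × 19/5 × 128 g/cup ÷ 28.35 g/oz ≈ 6 oz
butter: 6 oz × 19/5 × 28.35 g/oz ≈ 646 g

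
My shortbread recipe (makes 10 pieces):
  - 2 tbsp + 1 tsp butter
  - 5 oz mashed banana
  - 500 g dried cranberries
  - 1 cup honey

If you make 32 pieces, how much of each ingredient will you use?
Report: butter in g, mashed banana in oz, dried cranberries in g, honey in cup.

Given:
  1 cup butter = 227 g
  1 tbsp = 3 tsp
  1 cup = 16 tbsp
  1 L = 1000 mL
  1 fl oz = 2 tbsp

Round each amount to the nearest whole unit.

butter: 106 g; mashed banana: 16 oz; dried cranberries: 1600 g; honey: 3 cup

Scaling factor: 32/10 = 16/5 = 3.2.
butter: (2 tbsp + 1 tsp = 7/3 tbsp) × 16/5 ÷ 16 tbsp/cup × 227 g/cup ≈ 106 g
mashed banana: 5 oz × 16/5 = 16 oz
dried cranberries: 500 g × 16/5 = 1600 g
honey: 1 cup × 16/5 ≈ 3 cup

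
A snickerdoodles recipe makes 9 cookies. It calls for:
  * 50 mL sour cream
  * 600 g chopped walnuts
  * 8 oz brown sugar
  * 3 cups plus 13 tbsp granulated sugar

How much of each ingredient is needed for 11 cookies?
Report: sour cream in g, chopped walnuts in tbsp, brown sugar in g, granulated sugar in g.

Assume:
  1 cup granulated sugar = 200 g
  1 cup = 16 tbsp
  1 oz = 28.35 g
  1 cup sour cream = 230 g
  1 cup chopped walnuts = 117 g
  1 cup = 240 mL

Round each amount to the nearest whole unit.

sour cream: 59 g; chopped walnuts: 100 tbsp; brown sugar: 277 g; granulated sugar: 932 g

Scaling factor: 11/9.
sour cream: 50 mL × 11/9 ÷ 240 mL/cup × 230 g/cup ≈ 59 g
chopped walnuts: 600 g × 11/9 ÷ 117 g/cup × 16 tbsp/cup ≈ 100 tbsp
brown sugar: 8 oz × 11/9 × 28.35 g/oz ≈ 277 g
granulated sugar: (3 cup + 13 tbsp = 3.8125 cup) × 11/9 × 200 g/cup ≈ 932 g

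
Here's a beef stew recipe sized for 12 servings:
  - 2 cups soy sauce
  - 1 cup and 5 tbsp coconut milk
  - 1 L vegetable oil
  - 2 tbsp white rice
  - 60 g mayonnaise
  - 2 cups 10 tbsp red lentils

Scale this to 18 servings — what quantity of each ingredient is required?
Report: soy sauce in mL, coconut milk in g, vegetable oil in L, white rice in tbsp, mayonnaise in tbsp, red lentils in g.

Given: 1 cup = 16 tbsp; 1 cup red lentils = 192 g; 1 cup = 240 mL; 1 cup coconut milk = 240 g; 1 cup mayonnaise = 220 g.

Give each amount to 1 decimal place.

soy sauce: 720.0 mL; coconut milk: 472.5 g; vegetable oil: 1.5 L; white rice: 3.0 tbsp; mayonnaise: 6.5 tbsp; red lentils: 756.0 g

Scaling factor: 18/12 = 3/2 = 1.5.
soy sauce: 2 cup × 3/2 × 240 mL/cup = 720.0 mL
coconut milk: (1 cup + 5 tbsp = 1.3125 cup) × 3/2 × 240 g/cup = 472.5 g
vegetable oil: 1 L × 3/2 = 1.5 L
white rice: 2 tbsp × 3/2 = 3.0 tbsp
mayonnaise: 60 g × 3/2 ÷ 220 g/cup × 16 tbsp/cup ≈ 6.5 tbsp
red lentils: (2 cup + 10 tbsp = 2.625 cup) × 3/2 × 192 g/cup = 756.0 g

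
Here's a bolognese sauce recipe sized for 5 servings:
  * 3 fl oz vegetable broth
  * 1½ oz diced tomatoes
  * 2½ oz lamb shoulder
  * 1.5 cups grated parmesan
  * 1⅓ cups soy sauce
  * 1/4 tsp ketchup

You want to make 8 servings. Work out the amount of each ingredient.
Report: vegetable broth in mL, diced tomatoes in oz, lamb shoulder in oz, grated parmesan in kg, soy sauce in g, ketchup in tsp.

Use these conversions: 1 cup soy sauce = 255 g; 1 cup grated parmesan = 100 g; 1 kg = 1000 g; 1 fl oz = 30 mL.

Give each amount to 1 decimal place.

Scaling factor: 8/5 = 1.6.
vegetable broth: 3 fl oz × 8/5 × 30 mL/fl oz = 144.0 mL
diced tomatoes: 1.5 oz × 8/5 = 2.4 oz
lamb shoulder: 2.5 oz × 8/5 = 4.0 oz
grated parmesan: 1.5 cup × 8/5 × 100 g/cup ÷ 1000 g/kg ≈ 0.2 kg
soy sauce: 4/3 cup × 8/5 × 255 g/cup = 544.0 g
ketchup: 0.25 tsp × 8/5 = 0.4 tsp

vegetable broth: 144.0 mL; diced tomatoes: 2.4 oz; lamb shoulder: 4.0 oz; grated parmesan: 0.2 kg; soy sauce: 544.0 g; ketchup: 0.4 tsp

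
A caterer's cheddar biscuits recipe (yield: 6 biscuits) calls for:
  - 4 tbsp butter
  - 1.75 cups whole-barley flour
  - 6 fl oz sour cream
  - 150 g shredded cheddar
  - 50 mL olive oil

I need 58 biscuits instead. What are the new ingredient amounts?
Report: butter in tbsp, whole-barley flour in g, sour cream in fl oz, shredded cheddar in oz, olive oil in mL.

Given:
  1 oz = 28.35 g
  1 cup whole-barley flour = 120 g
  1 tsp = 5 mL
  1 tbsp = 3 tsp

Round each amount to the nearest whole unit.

Scaling factor: 58/6 = 29/3.
butter: 4 tbsp × 29/3 ≈ 39 tbsp
whole-barley flour: 1.75 cup × 29/3 × 120 g/cup = 2030 g
sour cream: 6 fl oz × 29/3 = 58 fl oz
shredded cheddar: 150 g × 29/3 ÷ 28.35 g/oz ≈ 51 oz
olive oil: 50 mL × 29/3 ≈ 483 mL

butter: 39 tbsp; whole-barley flour: 2030 g; sour cream: 58 fl oz; shredded cheddar: 51 oz; olive oil: 483 mL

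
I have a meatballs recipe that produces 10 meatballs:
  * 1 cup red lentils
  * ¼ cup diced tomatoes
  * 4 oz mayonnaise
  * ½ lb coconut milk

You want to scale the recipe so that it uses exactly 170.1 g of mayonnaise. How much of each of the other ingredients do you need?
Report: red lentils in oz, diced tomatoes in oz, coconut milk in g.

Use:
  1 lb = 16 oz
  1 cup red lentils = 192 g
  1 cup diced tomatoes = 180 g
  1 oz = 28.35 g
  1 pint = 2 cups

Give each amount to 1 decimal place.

The original recipe has 113.4 g of mayonnaise, so the scaling factor is 170.1 ÷ 113.4 = 3/2 = 1.5.
red lentils: 1 cup × 3/2 × 192 g/cup ÷ 28.35 g/oz ≈ 10.2 oz
diced tomatoes: 0.25 cup × 3/2 × 180 g/cup ÷ 28.35 g/oz ≈ 2.4 oz
coconut milk: 0.5 lb × 3/2 × 16 oz/lb × 28.35 g/oz = 340.2 g

red lentils: 10.2 oz; diced tomatoes: 2.4 oz; coconut milk: 340.2 g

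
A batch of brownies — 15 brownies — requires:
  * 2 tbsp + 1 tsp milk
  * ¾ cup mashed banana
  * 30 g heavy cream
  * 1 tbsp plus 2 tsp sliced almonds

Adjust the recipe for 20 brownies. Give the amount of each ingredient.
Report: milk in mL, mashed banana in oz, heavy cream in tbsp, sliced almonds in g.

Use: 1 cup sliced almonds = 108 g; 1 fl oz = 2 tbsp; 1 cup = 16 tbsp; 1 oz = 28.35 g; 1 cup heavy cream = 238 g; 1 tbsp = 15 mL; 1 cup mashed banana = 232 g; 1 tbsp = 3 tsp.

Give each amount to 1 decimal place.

milk: 46.7 mL; mashed banana: 8.2 oz; heavy cream: 2.7 tbsp; sliced almonds: 15.0 g

Scaling factor: 20/15 = 4/3.
milk: (2 tbsp + 1 tsp = 7/3 tbsp) × 4/3 × 15 mL/tbsp ≈ 46.7 mL
mashed banana: 0.75 cup × 4/3 × 232 g/cup ÷ 28.35 g/oz ≈ 8.2 oz
heavy cream: 30 g × 4/3 ÷ 238 g/cup × 16 tbsp/cup ≈ 2.7 tbsp
sliced almonds: (1 tbsp + 2 tsp = 5/3 tbsp) × 4/3 ÷ 16 tbsp/cup × 108 g/cup = 15.0 g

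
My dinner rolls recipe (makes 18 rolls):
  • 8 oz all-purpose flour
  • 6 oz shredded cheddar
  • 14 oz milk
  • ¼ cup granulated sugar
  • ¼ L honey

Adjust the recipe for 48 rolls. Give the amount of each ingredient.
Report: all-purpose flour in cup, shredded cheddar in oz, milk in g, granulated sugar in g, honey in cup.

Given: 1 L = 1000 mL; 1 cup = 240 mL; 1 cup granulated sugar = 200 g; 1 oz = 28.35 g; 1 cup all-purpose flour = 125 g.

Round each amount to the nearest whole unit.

all-purpose flour: 5 cup; shredded cheddar: 16 oz; milk: 1058 g; granulated sugar: 133 g; honey: 3 cup

Scaling factor: 48/18 = 8/3.
all-purpose flour: 8 oz × 8/3 × 28.35 g/oz ÷ 125 g/cup ≈ 5 cup
shredded cheddar: 6 oz × 8/3 = 16 oz
milk: 14 oz × 8/3 × 28.35 g/oz ≈ 1058 g
granulated sugar: 0.25 cup × 8/3 × 200 g/cup ≈ 133 g
honey: 0.25 L × 8/3 × 1000 mL/L ÷ 240 mL/cup ≈ 3 cup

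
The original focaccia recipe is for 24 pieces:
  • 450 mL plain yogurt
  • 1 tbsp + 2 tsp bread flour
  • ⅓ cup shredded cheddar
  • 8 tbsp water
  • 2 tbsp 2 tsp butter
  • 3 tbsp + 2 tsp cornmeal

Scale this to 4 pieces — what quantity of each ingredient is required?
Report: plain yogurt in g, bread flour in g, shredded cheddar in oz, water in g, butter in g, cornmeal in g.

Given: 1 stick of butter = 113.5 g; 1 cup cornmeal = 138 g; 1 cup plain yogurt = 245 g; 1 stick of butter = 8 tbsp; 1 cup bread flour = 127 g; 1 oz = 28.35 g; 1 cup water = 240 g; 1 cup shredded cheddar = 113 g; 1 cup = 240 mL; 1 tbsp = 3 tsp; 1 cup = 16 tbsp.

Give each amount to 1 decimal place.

plain yogurt: 76.6 g; bread flour: 2.2 g; shredded cheddar: 0.2 oz; water: 20.0 g; butter: 6.3 g; cornmeal: 5.3 g

Scaling factor: 4/24 = 1/6.
plain yogurt: 450 mL × 1/6 ÷ 240 mL/cup × 245 g/cup ≈ 76.6 g
bread flour: (1 tbsp + 2 tsp = 5/3 tbsp) × 1/6 ÷ 16 tbsp/cup × 127 g/cup ≈ 2.2 g
shredded cheddar: 1/3 cup × 1/6 × 113 g/cup ÷ 28.35 g/oz ≈ 0.2 oz
water: 8 tbsp × 1/6 ÷ 16 tbsp/cup × 240 g/cup = 20.0 g
butter: (2 tbsp + 2 tsp = 8/3 tbsp) × 1/6 ÷ 8 tbsp/stick × 113.5 g/stick ≈ 6.3 g
cornmeal: (3 tbsp + 2 tsp = 11/3 tbsp) × 1/6 ÷ 16 tbsp/cup × 138 g/cup ≈ 5.3 g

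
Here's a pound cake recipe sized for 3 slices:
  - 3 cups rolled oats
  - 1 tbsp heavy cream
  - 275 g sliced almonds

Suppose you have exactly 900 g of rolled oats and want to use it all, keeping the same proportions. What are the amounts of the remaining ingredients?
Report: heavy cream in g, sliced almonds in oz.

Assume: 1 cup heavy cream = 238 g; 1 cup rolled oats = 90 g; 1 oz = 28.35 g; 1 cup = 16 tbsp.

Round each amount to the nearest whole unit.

The original recipe has 270 g of rolled oats, so the scaling factor is 900 ÷ 270 = 10/3.
heavy cream: 1 tbsp × 10/3 ÷ 16 tbsp/cup × 238 g/cup ≈ 50 g
sliced almonds: 275 g × 10/3 ÷ 28.35 g/oz ≈ 32 oz

heavy cream: 50 g; sliced almonds: 32 oz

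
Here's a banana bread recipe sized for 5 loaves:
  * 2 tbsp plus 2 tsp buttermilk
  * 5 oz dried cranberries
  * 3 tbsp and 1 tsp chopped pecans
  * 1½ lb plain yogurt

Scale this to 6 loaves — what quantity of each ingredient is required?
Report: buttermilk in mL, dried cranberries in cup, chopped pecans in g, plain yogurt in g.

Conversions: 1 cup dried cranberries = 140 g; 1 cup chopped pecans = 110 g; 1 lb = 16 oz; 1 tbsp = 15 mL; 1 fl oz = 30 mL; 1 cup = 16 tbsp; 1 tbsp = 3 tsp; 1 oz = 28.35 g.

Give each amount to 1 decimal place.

buttermilk: 48.0 mL; dried cranberries: 1.2 cup; chopped pecans: 27.5 g; plain yogurt: 816.5 g

Scaling factor: 6/5 = 1.2.
buttermilk: (2 tbsp + 2 tsp = 8/3 tbsp) × 6/5 × 15 mL/tbsp = 48.0 mL
dried cranberries: 5 oz × 6/5 × 28.35 g/oz ÷ 140 g/cup ≈ 1.2 cup
chopped pecans: (3 tbsp + 1 tsp = 10/3 tbsp) × 6/5 ÷ 16 tbsp/cup × 110 g/cup = 27.5 g
plain yogurt: 1.5 lb × 6/5 × 16 oz/lb × 28.35 g/oz ≈ 816.5 g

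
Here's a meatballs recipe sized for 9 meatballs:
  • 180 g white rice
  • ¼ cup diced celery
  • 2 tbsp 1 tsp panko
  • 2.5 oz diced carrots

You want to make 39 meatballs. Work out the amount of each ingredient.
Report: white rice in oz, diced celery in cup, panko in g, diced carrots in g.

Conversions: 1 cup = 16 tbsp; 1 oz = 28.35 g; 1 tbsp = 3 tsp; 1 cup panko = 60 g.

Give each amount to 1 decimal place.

Scaling factor: 39/9 = 13/3.
white rice: 180 g × 13/3 ÷ 28.35 g/oz ≈ 27.5 oz
diced celery: 0.25 cup × 13/3 ≈ 1.1 cup
panko: (2 tbsp + 1 tsp = 7/3 tbsp) × 13/3 ÷ 16 tbsp/cup × 60 g/cup ≈ 37.9 g
diced carrots: 2.5 oz × 13/3 × 28.35 g/oz ≈ 307.1 g

white rice: 27.5 oz; diced celery: 1.1 cup; panko: 37.9 g; diced carrots: 307.1 g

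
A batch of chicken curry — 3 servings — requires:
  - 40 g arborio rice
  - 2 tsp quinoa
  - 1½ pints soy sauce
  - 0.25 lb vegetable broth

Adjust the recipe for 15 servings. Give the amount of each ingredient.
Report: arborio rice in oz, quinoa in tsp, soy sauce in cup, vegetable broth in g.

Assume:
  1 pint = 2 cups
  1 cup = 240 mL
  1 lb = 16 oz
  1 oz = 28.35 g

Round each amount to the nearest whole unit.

arborio rice: 7 oz; quinoa: 10 tsp; soy sauce: 15 cup; vegetable broth: 567 g

Scaling factor: 15/3 = 5.
arborio rice: 40 g × 5 ÷ 28.35 g/oz ≈ 7 oz
quinoa: 2 tsp × 5 = 10 tsp
soy sauce: 1.5 pint × 5 × 2 cup/pint = 15 cup
vegetable broth: 0.25 lb × 5 × 16 oz/lb × 28.35 g/oz = 567 g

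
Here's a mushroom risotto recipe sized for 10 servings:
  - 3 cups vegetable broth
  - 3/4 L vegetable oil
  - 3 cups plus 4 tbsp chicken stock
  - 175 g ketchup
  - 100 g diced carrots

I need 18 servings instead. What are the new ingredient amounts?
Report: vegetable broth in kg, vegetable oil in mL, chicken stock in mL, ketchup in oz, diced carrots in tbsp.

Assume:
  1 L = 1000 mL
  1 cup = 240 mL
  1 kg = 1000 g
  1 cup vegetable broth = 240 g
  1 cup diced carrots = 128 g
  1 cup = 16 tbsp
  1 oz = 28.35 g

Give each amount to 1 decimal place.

Scaling factor: 18/10 = 9/5 = 1.8.
vegetable broth: 3 cup × 9/5 × 240 g/cup ÷ 1000 g/kg ≈ 1.3 kg
vegetable oil: 0.75 L × 9/5 × 1000 mL/L = 1350.0 mL
chicken stock: (3 cup + 4 tbsp = 3.25 cup) × 9/5 × 240 mL/cup = 1404.0 mL
ketchup: 175 g × 9/5 ÷ 28.35 g/oz ≈ 11.1 oz
diced carrots: 100 g × 9/5 ÷ 128 g/cup × 16 tbsp/cup = 22.5 tbsp

vegetable broth: 1.3 kg; vegetable oil: 1350.0 mL; chicken stock: 1404.0 mL; ketchup: 11.1 oz; diced carrots: 22.5 tbsp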